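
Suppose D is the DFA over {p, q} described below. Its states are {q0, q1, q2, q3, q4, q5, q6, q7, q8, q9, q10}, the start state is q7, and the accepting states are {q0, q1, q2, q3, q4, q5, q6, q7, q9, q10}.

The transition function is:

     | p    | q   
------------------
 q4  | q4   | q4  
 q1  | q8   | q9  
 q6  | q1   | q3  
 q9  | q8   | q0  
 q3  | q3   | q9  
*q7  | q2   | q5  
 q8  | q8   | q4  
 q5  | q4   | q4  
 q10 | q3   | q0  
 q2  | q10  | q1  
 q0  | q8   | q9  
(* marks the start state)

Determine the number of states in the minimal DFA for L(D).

5

First remove the unreachable states {q6}; 10 states remain.
P0 = {q0,q1,q2,q3,q4,q5,q7,q9,q10} | {q8}.
On input p, block {q0,q1,q2,q3,q4,q5,q7,q9,q10} splits into {q2,q3,q4,q5,q7,q10} and {q0,q1,q9}.
Refine {q2,q3,q4,q5,q7,q10} on symbol q: members go to different blocks, giving {q2,q3,q10} and {q4,q5,q7}.
On input p, block {q4,q5,q7} splits into {q4,q5} and {q7}.
No further refinement is possible. Final partition (5 blocks): {q2,q3,q10} | {q8} | {q0,q1,q9} | {q4,q5} | {q7}.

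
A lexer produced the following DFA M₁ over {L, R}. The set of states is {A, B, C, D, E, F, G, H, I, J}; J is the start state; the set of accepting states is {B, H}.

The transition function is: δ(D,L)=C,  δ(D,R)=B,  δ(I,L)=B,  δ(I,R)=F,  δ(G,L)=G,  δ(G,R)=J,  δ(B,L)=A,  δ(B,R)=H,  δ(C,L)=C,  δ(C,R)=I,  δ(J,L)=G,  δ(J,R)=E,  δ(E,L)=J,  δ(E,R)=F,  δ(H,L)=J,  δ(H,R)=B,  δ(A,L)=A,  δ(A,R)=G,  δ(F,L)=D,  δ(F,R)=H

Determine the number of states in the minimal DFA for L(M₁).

10

All states are reachable from the start state.
Initial partition by acceptance: {B,H} | {A,C,D,E,F,G,I,J}.
Split {A,C,D,E,F,G,I,J} by δ(·,L) → {A,C,D,E,F,G,J} and {I}.
Split {A,C,D,E,F,G,J} by δ(·,R) → {A,E,G,J} and {D,F} and {C}.
Split {A,E,G,J} by δ(·,R) → {A,G,J} and {E}.
On input R, block {A,G,J} splits into {A,G} and {J}.
On input L, block {B,H} splits into {B} and {H}.
Refine {A,G} on symbol R: members go to different blocks, giving {A} and {G}.
Refine {D,F} on symbol L: members go to different blocks, giving {D} and {F}.
The partition is now stable with 10 blocks: {B} | {A} | {I} | {D} | {C} | {E} | {J} | {H} | {G} | {F}.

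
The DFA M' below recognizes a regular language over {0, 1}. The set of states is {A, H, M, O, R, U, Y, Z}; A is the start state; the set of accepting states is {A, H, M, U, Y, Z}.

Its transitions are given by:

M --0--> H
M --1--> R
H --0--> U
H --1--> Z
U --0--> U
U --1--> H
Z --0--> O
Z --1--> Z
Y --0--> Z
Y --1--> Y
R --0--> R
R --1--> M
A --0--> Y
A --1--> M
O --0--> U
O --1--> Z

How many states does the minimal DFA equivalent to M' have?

All states are reachable from the start state.
P0 = {A,H,M,U,Y,Z} | {O,R}.
Refine {A,H,M,U,Y,Z} on symbol 0: members go to different blocks, giving {A,H,M,U,Y} and {Z}.
Split {A,H,M,U,Y} by δ(·,0) → {A,H,M,U} and {Y}.
On input 0, block {A,H,M,U} splits into {H,M,U} and {A}.
Refine {H,M,U} on symbol 1: members go to different blocks, giving {H} and {U} and {M}.
Split {O,R} by δ(·,0) → {O} and {R}.
Stable partition: {H} | {O} | {Z} | {Y} | {A} | {U} | {M} | {R} — 8 equivalence classes.

8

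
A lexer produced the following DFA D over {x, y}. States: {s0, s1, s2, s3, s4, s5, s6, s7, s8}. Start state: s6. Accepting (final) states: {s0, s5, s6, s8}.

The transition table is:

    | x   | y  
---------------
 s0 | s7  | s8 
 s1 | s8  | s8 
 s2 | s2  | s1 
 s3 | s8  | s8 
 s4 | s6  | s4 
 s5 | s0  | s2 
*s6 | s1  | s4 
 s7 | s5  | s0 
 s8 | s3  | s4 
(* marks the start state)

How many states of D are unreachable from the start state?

4

Starting at s6 and following transitions, the reachable set is {s1, s3, s4, s6, s8}. That leaves s0, s2, s5, s7 unreachable — 4 in total.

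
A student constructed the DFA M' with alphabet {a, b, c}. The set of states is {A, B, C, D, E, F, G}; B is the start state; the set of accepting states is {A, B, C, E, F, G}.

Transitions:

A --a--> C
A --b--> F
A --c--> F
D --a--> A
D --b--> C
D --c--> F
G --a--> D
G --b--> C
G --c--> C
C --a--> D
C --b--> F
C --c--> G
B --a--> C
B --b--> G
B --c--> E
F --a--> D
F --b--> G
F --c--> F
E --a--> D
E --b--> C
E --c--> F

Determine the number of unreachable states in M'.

0

Every one of the 7 states is reachable from B.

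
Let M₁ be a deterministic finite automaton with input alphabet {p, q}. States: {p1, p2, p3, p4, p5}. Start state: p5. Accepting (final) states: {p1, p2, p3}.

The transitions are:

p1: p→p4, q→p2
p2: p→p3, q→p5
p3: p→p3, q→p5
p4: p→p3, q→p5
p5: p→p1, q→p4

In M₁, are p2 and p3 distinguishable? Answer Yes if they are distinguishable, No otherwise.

All states are reachable from the start state.
P0 = {p1,p2,p3} | {p4,p5}.
Split {p1,p2,p3} by δ(·,p) → {p2,p3} and {p1}.
Refine {p4,p5} on symbol p: members go to different blocks, giving {p4} and {p5}.
The partition is now stable with 4 blocks: {p2,p3} | {p4} | {p1} | {p5}.
p2 and p3 lie in the same block of the stable partition, so they are equivalent — no string distinguishes them.

No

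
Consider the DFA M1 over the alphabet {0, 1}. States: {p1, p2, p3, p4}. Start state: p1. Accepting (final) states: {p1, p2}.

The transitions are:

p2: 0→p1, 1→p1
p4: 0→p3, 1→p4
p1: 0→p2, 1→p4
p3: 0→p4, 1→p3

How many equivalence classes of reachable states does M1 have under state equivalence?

3

P0 = {p1,p2} | {p3,p4}.
Refine {p1,p2} on symbol 1: members go to different blocks, giving {p1} and {p2}.
Stable partition: {p1} | {p3,p4} | {p2} — 3 equivalence classes.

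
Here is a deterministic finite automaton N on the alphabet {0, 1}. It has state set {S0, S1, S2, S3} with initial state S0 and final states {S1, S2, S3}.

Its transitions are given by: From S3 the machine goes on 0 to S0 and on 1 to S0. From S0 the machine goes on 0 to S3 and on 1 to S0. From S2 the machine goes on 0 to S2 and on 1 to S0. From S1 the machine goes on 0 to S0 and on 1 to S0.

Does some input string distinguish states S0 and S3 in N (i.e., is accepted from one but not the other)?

Reachable states from the start: {S0,S3}. Unreachable: {S1,S2} — drop them.
P0 = {S3} | {S0}.
The partition is now stable with 2 blocks: {S3} | {S0}.
S0 and S3 end up in different blocks, so they are distinguishable. For instance, the string 'ε' is accepted from only S3.

Yes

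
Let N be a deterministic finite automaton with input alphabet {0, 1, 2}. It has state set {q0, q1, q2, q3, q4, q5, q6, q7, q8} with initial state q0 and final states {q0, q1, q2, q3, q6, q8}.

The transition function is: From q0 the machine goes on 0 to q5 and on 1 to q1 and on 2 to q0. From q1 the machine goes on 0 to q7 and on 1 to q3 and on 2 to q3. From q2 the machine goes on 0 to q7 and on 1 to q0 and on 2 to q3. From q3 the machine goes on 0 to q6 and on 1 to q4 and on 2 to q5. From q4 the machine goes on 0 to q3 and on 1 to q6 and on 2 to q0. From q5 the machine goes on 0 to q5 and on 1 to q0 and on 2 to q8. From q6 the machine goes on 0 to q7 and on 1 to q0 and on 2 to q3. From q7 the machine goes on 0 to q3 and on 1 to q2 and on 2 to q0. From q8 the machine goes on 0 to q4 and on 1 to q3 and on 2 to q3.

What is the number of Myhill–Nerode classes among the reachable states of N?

P0 = {q0,q1,q2,q3,q6,q8} | {q4,q5,q7}.
On input 0, block {q0,q1,q2,q3,q6,q8} splits into {q0,q1,q2,q6,q8} and {q3}.
On input 1, block {q0,q1,q2,q6,q8} splits into {q0,q2,q6} and {q1,q8}.
On input 1, block {q0,q2,q6} splits into {q2,q6} and {q0}.
On input 0, block {q4,q5,q7} splits into {q4,q7} and {q5}.
No further refinement is possible. Final partition (6 blocks): {q2,q6} | {q4,q7} | {q3} | {q1,q8} | {q0} | {q5}.

6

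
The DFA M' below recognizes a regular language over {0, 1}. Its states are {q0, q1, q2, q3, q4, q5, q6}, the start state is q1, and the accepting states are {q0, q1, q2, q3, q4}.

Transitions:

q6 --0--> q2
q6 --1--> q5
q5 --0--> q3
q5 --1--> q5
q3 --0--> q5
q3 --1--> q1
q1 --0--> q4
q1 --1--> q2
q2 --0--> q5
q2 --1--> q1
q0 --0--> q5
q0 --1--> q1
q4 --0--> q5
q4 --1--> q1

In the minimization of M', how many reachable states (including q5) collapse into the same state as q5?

1

States {q0,q6} cannot be reached from the start state, so discard them.
Start with accepting vs non-accepting: {q1,q2,q3,q4} | {q5}.
Split {q1,q2,q3,q4} by δ(·,0) → {q2,q3,q4} and {q1}.
The partition is now stable with 3 blocks: {q2,q3,q4} | {q5} | {q1}.
State q5 belongs to the block {q5}, which has 1 states.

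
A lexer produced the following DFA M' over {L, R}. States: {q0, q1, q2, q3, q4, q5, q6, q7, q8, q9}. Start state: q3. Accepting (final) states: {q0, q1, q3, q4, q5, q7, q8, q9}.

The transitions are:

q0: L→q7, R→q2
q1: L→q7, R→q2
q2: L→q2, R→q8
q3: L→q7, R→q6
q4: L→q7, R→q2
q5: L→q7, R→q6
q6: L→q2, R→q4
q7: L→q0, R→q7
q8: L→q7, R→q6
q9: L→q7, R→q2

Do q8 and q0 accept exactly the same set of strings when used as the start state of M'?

Yes

First remove the unreachable states {q1,q5,q9}; 7 states remain.
P0 = {q0,q3,q4,q7,q8} | {q2,q6}.
Split {q0,q3,q4,q7,q8} by δ(·,R) → {q0,q3,q4,q8} and {q7}.
The partition is now stable with 3 blocks: {q0,q3,q4,q8} | {q2,q6} | {q7}.
q8 and q0 lie in the same block of the stable partition, so they are equivalent — no string distinguishes them.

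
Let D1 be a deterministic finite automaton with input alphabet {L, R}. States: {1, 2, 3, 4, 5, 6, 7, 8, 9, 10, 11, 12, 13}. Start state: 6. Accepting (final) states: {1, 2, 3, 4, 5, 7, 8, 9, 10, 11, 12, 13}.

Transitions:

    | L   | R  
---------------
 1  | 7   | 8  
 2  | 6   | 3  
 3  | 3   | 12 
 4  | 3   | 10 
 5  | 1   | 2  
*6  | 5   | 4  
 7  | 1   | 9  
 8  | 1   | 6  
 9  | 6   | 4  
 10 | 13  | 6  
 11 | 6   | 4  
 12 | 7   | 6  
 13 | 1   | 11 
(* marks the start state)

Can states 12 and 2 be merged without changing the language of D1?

No

P0 = {1,2,3,4,5,7,8,9,10,11,12,13} | {6}.
Split {1,2,3,4,5,7,8,9,10,11,12,13} by δ(·,L) → {1,3,4,5,7,8,10,12,13} and {2,9,11}.
Split {1,3,4,5,7,8,10,12,13} by δ(·,R) → {1,3,4} and {5,7,13} and {8,10,12}.
On input L, block {1,3,4} splits into {3,4} and {1}.
Refine {8,10,12} on symbol L: members go to different blocks, giving {10,12} and {8}.
The partition is now stable with 7 blocks: {3,4} | {6} | {2,9,11} | {5,7,13} | {10,12} | {1} | {8}.
12 and 2 end up in different blocks, so they are distinguishable. For instance, the string 'L' is accepted from only 12.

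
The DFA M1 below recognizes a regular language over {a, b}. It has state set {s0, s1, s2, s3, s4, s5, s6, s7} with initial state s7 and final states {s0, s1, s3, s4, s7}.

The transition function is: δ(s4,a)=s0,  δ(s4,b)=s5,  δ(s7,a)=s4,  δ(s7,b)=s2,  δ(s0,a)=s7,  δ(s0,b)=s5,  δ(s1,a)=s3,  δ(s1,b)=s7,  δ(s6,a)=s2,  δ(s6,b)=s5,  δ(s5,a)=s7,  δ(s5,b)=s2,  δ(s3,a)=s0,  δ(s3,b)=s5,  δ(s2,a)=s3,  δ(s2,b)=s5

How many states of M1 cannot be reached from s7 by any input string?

No path from s7 leads to s1, s6; the other 6 states are all reachable.

2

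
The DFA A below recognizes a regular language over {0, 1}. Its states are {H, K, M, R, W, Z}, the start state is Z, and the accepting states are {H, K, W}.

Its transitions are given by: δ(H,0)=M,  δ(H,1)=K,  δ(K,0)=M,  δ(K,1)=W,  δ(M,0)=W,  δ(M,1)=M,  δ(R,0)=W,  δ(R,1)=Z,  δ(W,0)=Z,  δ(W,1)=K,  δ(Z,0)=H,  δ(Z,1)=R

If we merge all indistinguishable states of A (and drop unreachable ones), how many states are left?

Every state is reachable, so we keep all 6.
Start with accepting vs non-accepting: {H,K,W} | {M,R,Z}.
The partition is now stable with 2 blocks: {H,K,W} | {M,R,Z}.

2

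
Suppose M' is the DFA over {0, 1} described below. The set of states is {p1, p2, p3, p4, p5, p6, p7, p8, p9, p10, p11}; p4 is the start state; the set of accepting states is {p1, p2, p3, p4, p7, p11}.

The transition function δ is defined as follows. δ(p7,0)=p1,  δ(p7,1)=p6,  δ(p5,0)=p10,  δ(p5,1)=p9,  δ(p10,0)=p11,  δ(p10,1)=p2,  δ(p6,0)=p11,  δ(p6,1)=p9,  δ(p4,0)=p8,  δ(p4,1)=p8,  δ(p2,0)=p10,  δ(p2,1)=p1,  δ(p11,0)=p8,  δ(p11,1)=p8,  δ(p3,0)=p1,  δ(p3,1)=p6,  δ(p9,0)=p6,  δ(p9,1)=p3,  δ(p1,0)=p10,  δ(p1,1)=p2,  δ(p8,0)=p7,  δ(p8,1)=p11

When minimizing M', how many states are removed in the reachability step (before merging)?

1

Starting at p4 and following transitions, the reachable set is {p1, p2, p3, p4, p6, p7, p8, p9, p10, p11}. That leaves p5 unreachable — 1 in total.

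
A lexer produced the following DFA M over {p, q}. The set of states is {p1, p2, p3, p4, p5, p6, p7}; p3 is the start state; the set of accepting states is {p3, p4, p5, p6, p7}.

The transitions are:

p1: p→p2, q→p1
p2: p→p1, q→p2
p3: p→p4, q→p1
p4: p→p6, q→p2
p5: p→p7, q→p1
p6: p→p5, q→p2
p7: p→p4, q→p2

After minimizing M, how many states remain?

Start with accepting vs non-accepting: {p3,p4,p5,p6,p7} | {p1,p2}.
The partition is now stable with 2 blocks: {p3,p4,p5,p6,p7} | {p1,p2}.

2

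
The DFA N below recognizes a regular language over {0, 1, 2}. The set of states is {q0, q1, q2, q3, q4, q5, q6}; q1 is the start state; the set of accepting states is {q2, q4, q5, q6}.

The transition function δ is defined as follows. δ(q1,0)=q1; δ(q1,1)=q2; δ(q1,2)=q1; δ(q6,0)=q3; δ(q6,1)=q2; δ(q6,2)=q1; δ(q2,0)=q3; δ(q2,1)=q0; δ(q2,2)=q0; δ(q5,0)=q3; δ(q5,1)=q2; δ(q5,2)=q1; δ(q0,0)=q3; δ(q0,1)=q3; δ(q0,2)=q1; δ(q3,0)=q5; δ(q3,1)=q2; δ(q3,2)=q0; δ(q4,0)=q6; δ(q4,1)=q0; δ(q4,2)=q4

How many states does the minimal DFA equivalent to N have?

States {q4,q6} cannot be reached from the start state, so discard them.
P0 = {q2,q5} | {q0,q1,q3}.
On input 1, block {q2,q5} splits into {q2} and {q5}.
Refine {q0,q1,q3} on symbol 0: members go to different blocks, giving {q0,q1} and {q3}.
Refine {q0,q1} on symbol 0: members go to different blocks, giving {q0} and {q1}.
Stable partition: {q2} | {q0} | {q5} | {q3} | {q1} — 5 equivalence classes.

5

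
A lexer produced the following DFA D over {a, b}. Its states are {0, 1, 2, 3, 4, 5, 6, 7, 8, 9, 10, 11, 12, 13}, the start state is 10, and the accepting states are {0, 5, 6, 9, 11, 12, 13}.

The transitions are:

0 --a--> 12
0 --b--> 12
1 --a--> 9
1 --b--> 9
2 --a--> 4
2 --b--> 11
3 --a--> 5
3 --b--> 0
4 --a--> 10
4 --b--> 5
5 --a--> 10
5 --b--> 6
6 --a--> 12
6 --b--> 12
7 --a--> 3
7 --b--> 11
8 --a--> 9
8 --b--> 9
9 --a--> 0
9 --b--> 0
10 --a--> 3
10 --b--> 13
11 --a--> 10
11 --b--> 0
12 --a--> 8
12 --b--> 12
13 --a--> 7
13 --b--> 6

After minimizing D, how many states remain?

7

Reachable states from the start: {0,3,5,6,7,8,9,10,11,12,13}. Unreachable: {1,2,4} — drop them.
Initial partition by acceptance: {0,5,6,9,11,12,13} | {3,7,8,10}.
Split {0,5,6,9,11,12,13} by δ(·,a) → {5,11,12,13} and {0,6,9}.
Split {5,11,12,13} by δ(·,b) → {5,11,13} and {12}.
Split {3,7,8,10} by δ(·,a) → {7,10} and {3} and {8}.
Split {0,6,9} by δ(·,a) → {0,6} and {9}.
No further refinement is possible. Final partition (7 blocks): {5,11,13} | {7,10} | {0,6} | {12} | {3} | {8} | {9}.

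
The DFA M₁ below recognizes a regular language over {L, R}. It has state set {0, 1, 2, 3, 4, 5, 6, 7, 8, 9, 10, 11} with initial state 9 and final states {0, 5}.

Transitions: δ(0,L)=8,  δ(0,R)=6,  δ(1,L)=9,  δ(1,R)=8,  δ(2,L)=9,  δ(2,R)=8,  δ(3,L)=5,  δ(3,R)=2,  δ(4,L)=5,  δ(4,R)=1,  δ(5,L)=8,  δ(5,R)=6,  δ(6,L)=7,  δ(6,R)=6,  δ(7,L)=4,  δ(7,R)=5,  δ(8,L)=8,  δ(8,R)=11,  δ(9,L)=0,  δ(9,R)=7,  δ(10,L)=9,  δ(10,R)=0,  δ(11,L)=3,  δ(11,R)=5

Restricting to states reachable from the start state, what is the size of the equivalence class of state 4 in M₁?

Reachable states from the start: {0,1,2,3,4,5,6,7,8,9,11}. Unreachable: {10} — drop them.
Initial partition by acceptance: {0,5} | {1,2,3,4,6,7,8,9,11}.
Split {1,2,3,4,6,7,8,9,11} by δ(·,L) → {1,2,6,7,8,11} and {3,4,9}.
On input L, block {1,2,6,7,8,11} splits into {1,2,7,11} and {6,8}.
Refine {1,2,7,11} on symbol R: members go to different blocks, giving {1,2} and {7,11}.
Split {3,4,9} by δ(·,R) → {3,4} and {9}.
Refine {6,8} on symbol L: members go to different blocks, giving {6} and {8}.
No further refinement is possible. Final partition (7 blocks): {0,5} | {1,2} | {3,4} | {6} | {7,11} | {9} | {8}.
State 4 belongs to the block {3,4}, which has 2 states.

2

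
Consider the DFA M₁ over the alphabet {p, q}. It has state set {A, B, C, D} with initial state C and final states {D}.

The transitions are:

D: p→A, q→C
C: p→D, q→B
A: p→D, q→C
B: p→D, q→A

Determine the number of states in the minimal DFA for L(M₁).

Every state is reachable, so we keep all 4.
Start with accepting vs non-accepting: {D} | {A,B,C}.
Stable partition: {D} | {A,B,C} — 2 equivalence classes.

2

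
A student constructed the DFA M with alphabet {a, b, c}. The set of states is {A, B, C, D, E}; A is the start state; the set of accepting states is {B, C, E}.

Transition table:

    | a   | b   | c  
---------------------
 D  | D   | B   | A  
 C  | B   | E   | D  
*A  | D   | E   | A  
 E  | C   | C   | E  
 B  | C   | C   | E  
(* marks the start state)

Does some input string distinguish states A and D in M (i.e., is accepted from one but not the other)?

Initial partition by acceptance: {B,C,E} | {A,D}.
Refine {B,C,E} on symbol c: members go to different blocks, giving {B,E} and {C}.
The partition is now stable with 3 blocks: {B,E} | {A,D} | {C}.
A and D lie in the same block of the stable partition, so they are equivalent — no string distinguishes them.

No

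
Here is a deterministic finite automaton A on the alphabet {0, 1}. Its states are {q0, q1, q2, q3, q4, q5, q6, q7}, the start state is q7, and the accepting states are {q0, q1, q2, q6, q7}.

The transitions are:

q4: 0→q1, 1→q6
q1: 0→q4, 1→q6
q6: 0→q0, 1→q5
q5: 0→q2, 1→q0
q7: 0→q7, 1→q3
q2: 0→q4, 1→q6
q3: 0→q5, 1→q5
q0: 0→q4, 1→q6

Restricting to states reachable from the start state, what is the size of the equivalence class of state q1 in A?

3

Every state is reachable, so we keep all 8.
Start with accepting vs non-accepting: {q0,q1,q2,q6,q7} | {q3,q4,q5}.
Refine {q0,q1,q2,q6,q7} on symbol 0: members go to different blocks, giving {q0,q1,q2} and {q6,q7}.
Split {q3,q4,q5} by δ(·,0) → {q4,q5} and {q3}.
On input 1, block {q4,q5} splits into {q4} and {q5}.
Split {q6,q7} by δ(·,0) → {q6} and {q7}.
Stable partition: {q0,q1,q2} | {q4} | {q6} | {q3} | {q5} | {q7} — 6 equivalence classes.
The equivalence class containing q1 is {q0,q1,q2}, of size 3.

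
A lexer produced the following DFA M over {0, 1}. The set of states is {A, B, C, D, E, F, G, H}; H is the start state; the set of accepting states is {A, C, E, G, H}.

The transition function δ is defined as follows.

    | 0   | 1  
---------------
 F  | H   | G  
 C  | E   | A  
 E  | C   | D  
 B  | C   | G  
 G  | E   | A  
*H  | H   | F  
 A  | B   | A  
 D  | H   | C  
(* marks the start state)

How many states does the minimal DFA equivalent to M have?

6

All states are reachable from the start state.
Start with accepting vs non-accepting: {A,C,E,G,H} | {B,D,F}.
On input 0, block {A,C,E,G,H} splits into {C,E,G,H} and {A}.
On input 1, block {C,E,G,H} splits into {C,G} and {E,H}.
Refine {B,D,F} on symbol 0: members go to different blocks, giving {D,F} and {B}.
Split {E,H} by δ(·,0) → {E} and {H}.
No further refinement is possible. Final partition (6 blocks): {C,G} | {D,F} | {A} | {E} | {B} | {H}.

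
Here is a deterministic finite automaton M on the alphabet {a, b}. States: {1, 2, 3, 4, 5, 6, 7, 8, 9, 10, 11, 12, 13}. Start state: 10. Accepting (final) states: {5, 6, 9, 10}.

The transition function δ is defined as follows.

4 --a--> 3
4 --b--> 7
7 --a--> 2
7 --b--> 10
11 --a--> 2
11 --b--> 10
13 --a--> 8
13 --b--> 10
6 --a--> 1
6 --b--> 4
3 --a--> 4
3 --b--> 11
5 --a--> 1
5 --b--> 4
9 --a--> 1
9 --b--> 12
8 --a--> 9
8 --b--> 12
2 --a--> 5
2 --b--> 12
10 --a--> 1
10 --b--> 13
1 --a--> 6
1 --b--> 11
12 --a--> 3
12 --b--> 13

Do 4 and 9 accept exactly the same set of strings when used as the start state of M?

All states are reachable from the start state.
Start with accepting vs non-accepting: {5,6,9,10} | {1,2,3,4,7,8,11,12,13}.
Split {1,2,3,4,7,8,11,12,13} by δ(·,a) → {3,4,7,11,12,13} and {1,2,8}.
Split {3,4,7,11,12,13} by δ(·,a) → {3,4,12} and {7,11,13}.
Split {5,6,9,10} by δ(·,b) → {5,6,9} and {10}.
Refine {1,2,8} on symbol b: members go to different blocks, giving {2,8} and {1}.
Stable partition: {5,6,9} | {3,4,12} | {2,8} | {7,11,13} | {10} | {1} — 6 equivalence classes.
4 and 9 end up in different blocks, so they are distinguishable. For instance, the string 'ε' is accepted from only 9.

No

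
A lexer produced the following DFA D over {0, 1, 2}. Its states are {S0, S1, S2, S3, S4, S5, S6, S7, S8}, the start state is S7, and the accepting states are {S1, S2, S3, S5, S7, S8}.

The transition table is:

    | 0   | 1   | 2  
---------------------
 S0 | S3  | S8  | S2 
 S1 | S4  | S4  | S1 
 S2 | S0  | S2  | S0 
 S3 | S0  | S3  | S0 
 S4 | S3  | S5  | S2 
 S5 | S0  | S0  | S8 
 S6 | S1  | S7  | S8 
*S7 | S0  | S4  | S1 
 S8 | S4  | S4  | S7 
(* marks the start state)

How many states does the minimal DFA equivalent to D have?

3

Reachable states from the start: {S0,S1,S2,S3,S4,S5,S7,S8}. Unreachable: {S6} — drop them.
P0 = {S1,S2,S3,S5,S7,S8} | {S0,S4}.
Split {S1,S2,S3,S5,S7,S8} by δ(·,1) → {S1,S5,S7,S8} and {S2,S3}.
The partition is now stable with 3 blocks: {S1,S5,S7,S8} | {S0,S4} | {S2,S3}.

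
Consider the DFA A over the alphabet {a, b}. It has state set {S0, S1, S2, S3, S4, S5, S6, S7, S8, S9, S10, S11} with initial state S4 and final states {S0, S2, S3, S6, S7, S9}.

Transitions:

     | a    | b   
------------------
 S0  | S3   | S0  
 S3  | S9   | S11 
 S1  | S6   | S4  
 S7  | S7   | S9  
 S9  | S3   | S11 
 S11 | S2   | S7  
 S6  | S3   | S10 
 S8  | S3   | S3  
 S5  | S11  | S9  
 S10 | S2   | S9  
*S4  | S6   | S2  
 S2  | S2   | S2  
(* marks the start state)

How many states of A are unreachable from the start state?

No path from S4 leads to S0, S1, S5, S8; the other 8 states are all reachable.

4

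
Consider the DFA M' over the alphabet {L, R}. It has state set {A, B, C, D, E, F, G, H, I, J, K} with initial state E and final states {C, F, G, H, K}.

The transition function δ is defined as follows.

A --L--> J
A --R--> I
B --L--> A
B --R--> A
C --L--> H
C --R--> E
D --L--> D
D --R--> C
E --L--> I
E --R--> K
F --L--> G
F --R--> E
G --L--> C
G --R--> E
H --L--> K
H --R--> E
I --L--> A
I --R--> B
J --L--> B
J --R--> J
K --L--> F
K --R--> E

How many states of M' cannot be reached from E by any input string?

No path from E leads to D; the other 10 states are all reachable.

1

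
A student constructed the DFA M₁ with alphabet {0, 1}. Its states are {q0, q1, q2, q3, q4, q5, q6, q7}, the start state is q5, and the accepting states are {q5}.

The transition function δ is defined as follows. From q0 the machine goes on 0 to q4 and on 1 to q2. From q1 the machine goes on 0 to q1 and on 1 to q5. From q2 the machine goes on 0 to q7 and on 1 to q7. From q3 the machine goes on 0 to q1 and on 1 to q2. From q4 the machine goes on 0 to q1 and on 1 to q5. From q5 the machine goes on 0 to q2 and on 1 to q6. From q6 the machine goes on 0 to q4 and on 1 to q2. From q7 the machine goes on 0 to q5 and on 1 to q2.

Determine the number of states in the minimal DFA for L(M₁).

Reachable states from the start: {q1,q2,q4,q5,q6,q7}. Unreachable: {q0,q3} — drop them.
P0 = {q5} | {q1,q2,q4,q6,q7}.
On input 0, block {q1,q2,q4,q6,q7} splits into {q1,q2,q4,q6} and {q7}.
Split {q1,q2,q4,q6} by δ(·,0) → {q1,q4,q6} and {q2}.
Refine {q1,q4,q6} on symbol 1: members go to different blocks, giving {q1,q4} and {q6}.
The partition is now stable with 5 blocks: {q5} | {q1,q4} | {q7} | {q2} | {q6}.

5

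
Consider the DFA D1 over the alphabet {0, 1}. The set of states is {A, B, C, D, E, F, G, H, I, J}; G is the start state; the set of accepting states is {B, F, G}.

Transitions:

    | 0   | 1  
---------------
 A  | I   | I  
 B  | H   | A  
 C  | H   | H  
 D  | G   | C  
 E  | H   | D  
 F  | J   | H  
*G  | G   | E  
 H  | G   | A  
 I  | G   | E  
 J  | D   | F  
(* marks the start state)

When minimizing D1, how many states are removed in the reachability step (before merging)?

Starting at G and following transitions, the reachable set is {A, C, D, E, G, H, I}. That leaves B, F, J unreachable — 3 in total.

3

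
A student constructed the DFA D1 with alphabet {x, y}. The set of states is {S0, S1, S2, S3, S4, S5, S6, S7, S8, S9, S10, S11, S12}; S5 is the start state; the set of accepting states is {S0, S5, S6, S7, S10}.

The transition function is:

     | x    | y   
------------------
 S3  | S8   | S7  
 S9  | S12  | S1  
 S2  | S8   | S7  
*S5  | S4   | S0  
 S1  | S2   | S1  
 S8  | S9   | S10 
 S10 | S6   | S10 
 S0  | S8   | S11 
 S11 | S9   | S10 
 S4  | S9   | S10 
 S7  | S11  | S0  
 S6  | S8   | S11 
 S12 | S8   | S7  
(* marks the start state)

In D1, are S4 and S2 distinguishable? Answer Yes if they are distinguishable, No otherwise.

Yes

First remove the unreachable states {S3}; 12 states remain.
Start with accepting vs non-accepting: {S0,S5,S6,S7,S10} | {S1,S2,S4,S8,S9,S11,S12}.
Refine {S0,S5,S6,S7,S10} on symbol x: members go to different blocks, giving {S0,S5,S6,S7} and {S10}.
On input y, block {S0,S5,S6,S7} splits into {S0,S6} and {S5,S7}.
On input y, block {S1,S2,S4,S8,S9,S11,S12} splits into {S4,S8,S11} and {S1,S9} and {S2,S12}.
Stable partition: {S0,S6} | {S4,S8,S11} | {S10} | {S5,S7} | {S1,S9} | {S2,S12} — 6 equivalence classes.
S4 and S2 end up in different blocks, so they are distinguishable. For instance, the string 'xy' is accepted from only S2.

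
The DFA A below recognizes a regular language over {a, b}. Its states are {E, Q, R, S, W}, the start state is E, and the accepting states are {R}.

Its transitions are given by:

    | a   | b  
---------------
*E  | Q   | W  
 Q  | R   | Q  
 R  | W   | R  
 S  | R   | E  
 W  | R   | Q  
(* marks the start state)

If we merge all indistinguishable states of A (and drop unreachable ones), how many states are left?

States {S} cannot be reached from the start state, so discard them.
Start with accepting vs non-accepting: {R} | {E,Q,W}.
Split {E,Q,W} by δ(·,a) → {Q,W} and {E}.
The partition is now stable with 3 blocks: {R} | {Q,W} | {E}.

3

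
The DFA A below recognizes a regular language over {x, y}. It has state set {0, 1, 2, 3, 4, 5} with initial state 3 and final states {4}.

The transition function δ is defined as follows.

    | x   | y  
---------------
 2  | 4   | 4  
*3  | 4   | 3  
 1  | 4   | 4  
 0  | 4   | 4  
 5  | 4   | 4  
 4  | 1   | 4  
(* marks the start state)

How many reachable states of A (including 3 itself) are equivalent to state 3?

States {0,2,5} cannot be reached from the start state, so discard them.
Start with accepting vs non-accepting: {4} | {1,3}.
Split {1,3} by δ(·,y) → {1} and {3}.
Stable partition: {4} | {1} | {3} — 3 equivalence classes.
The equivalence class containing 3 is {3}, of size 1.

1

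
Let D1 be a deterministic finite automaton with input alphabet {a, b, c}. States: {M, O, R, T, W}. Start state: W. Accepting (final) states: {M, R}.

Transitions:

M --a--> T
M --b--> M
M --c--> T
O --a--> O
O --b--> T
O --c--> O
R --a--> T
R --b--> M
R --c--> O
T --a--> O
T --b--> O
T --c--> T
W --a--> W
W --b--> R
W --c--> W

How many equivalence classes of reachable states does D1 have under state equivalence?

P0 = {M,R} | {O,T,W}.
Split {O,T,W} by δ(·,b) → {O,T} and {W}.
Stable partition: {M,R} | {O,T} | {W} — 3 equivalence classes.

3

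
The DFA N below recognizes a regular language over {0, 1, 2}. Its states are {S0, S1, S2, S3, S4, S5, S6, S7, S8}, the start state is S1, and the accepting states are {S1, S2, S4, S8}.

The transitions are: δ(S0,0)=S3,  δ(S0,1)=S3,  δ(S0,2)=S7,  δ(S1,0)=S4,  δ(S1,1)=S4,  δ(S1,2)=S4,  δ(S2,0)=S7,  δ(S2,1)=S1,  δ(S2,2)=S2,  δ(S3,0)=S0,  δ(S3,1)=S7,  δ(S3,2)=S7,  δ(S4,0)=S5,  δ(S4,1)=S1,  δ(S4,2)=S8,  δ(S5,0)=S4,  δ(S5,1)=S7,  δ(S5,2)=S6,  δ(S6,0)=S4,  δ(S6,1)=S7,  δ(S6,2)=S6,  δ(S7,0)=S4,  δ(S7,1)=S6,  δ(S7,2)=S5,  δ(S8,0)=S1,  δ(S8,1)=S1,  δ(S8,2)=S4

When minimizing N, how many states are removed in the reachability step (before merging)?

3

No path from S1 leads to S0, S2, S3; the other 6 states are all reachable.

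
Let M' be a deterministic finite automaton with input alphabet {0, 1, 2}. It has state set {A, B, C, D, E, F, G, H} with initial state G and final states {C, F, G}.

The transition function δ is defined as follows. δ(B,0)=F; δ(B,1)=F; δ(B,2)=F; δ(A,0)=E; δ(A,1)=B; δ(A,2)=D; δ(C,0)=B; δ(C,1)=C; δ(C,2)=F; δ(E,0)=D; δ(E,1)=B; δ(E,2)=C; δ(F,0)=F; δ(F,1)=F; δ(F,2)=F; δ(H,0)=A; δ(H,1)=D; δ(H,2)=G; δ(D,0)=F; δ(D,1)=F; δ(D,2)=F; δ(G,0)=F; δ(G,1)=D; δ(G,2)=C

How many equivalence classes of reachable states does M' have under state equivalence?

4

First remove the unreachable states {A,E,H}; 5 states remain.
Initial partition by acceptance: {C,F,G} | {B,D}.
Split {C,F,G} by δ(·,0) → {F,G} and {C}.
On input 1, block {F,G} splits into {F} and {G}.
Stable partition: {F} | {B,D} | {C} | {G} — 4 equivalence classes.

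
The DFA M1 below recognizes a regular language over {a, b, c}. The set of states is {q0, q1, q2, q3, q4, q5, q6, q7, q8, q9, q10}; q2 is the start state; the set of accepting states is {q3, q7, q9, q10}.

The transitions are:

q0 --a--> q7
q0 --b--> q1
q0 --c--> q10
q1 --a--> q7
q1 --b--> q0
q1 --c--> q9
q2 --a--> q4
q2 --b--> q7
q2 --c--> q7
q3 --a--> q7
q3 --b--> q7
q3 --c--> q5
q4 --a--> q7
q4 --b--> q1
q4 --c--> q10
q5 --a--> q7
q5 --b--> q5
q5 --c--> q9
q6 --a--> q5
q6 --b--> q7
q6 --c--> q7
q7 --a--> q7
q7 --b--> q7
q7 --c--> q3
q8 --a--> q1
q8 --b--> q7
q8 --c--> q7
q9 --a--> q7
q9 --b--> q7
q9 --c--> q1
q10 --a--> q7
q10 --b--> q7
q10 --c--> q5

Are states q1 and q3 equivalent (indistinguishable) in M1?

Reachable states from the start: {q0,q1,q2,q3,q4,q5,q7,q9,q10}. Unreachable: {q6,q8} — drop them.
Initial partition by acceptance: {q3,q7,q9,q10} | {q0,q1,q2,q4,q5}.
On input c, block {q3,q7,q9,q10} splits into {q3,q9,q10} and {q7}.
On input a, block {q0,q1,q2,q4,q5} splits into {q0,q1,q4,q5} and {q2}.
Stable partition: {q3,q9,q10} | {q0,q1,q4,q5} | {q7} | {q2} — 4 equivalence classes.
q1 and q3 end up in different blocks, so they are distinguishable. For instance, the string 'ε' is accepted from only q3.

No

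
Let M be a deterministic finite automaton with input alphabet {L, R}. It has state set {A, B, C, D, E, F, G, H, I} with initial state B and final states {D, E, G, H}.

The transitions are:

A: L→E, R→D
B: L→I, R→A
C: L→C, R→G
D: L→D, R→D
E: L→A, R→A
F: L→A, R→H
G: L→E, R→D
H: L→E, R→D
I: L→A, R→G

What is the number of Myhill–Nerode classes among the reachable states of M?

6

Reachable states from the start: {A,B,D,E,G,I}. Unreachable: {C,F,H} — drop them.
P0 = {D,E,G} | {A,B,I}.
Refine {D,E,G} on symbol L: members go to different blocks, giving {D,G} and {E}.
Split {D,G} by δ(·,L) → {D} and {G}.
On input L, block {A,B,I} splits into {B,I} and {A}.
Refine {B,I} on symbol L: members go to different blocks, giving {B} and {I}.
No further refinement is possible. Final partition (6 blocks): {D} | {B} | {E} | {G} | {A} | {I}.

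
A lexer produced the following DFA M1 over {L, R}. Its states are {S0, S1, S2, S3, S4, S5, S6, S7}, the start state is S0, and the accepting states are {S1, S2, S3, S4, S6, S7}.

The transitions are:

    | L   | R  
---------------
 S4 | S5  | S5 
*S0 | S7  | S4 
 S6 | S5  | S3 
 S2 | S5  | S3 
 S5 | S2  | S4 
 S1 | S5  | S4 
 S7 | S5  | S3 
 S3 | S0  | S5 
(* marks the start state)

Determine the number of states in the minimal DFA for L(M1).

3

States {S1,S6} cannot be reached from the start state, so discard them.
P0 = {S2,S3,S4,S7} | {S0,S5}.
Refine {S2,S3,S4,S7} on symbol R: members go to different blocks, giving {S2,S7} and {S3,S4}.
Stable partition: {S2,S7} | {S0,S5} | {S3,S4} — 3 equivalence classes.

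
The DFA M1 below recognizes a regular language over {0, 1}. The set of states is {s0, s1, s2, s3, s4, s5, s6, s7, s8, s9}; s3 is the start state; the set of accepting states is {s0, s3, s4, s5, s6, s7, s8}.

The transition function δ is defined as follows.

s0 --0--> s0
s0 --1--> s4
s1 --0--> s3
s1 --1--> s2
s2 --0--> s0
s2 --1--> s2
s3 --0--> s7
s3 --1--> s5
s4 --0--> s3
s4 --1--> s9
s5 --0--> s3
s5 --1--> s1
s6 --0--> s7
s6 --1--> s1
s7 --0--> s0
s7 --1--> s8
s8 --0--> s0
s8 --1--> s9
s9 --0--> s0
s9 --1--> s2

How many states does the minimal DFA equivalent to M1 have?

Reachable states from the start: {s0,s1,s2,s3,s4,s5,s7,s8,s9}. Unreachable: {s6} — drop them.
Start with accepting vs non-accepting: {s0,s3,s4,s5,s7,s8} | {s1,s2,s9}.
Refine {s0,s3,s4,s5,s7,s8} on symbol 1: members go to different blocks, giving {s0,s3,s7} and {s4,s5,s8}.
The partition is now stable with 3 blocks: {s0,s3,s7} | {s1,s2,s9} | {s4,s5,s8}.

3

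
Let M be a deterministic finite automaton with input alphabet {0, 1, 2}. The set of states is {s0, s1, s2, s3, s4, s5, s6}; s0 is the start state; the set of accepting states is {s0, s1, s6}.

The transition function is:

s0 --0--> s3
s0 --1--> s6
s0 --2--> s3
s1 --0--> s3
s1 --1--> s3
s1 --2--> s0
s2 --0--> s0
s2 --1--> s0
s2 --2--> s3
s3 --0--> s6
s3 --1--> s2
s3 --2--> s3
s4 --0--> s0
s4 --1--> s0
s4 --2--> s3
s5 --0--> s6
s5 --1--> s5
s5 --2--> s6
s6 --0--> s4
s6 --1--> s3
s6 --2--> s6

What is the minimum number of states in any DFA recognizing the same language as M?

4

States {s1,s5} cannot be reached from the start state, so discard them.
Initial partition by acceptance: {s0,s6} | {s2,s3,s4}.
Refine {s0,s6} on symbol 1: members go to different blocks, giving {s0} and {s6}.
Split {s2,s3,s4} by δ(·,0) → {s2,s4} and {s3}.
The partition is now stable with 4 blocks: {s0} | {s2,s4} | {s6} | {s3}.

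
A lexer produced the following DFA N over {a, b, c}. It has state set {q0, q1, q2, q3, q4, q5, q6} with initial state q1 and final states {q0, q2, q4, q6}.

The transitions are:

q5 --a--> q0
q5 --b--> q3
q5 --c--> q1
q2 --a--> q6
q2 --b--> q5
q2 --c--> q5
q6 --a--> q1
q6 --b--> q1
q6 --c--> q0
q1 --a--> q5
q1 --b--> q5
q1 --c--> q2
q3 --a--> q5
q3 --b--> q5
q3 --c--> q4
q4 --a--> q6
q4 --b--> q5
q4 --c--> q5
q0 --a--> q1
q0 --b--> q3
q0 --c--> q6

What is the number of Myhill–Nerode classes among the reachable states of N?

4

Every state is reachable, so we keep all 7.
Start with accepting vs non-accepting: {q0,q2,q4,q6} | {q1,q3,q5}.
Split {q0,q2,q4,q6} by δ(·,a) → {q0,q6} and {q2,q4}.
Split {q1,q3,q5} by δ(·,a) → {q1,q3} and {q5}.
The partition is now stable with 4 blocks: {q0,q6} | {q1,q3} | {q2,q4} | {q5}.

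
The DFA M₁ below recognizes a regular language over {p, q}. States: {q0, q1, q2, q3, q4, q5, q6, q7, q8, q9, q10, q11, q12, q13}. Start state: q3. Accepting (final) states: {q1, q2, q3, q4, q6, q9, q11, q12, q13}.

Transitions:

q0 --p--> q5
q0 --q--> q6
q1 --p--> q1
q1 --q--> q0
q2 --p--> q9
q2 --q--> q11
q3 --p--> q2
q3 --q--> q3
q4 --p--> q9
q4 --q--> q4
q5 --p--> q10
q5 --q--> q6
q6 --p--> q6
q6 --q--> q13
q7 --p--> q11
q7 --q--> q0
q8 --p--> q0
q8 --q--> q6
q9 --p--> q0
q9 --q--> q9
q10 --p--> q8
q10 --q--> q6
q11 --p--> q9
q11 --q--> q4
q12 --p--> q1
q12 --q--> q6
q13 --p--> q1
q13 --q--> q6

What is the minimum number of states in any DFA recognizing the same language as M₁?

Reachable states from the start: {q0,q1,q2,q3,q4,q5,q6,q8,q9,q10,q11,q13}. Unreachable: {q7,q12} — drop them.
Start with accepting vs non-accepting: {q1,q2,q3,q4,q6,q9,q11,q13} | {q0,q5,q8,q10}.
Split {q1,q2,q3,q4,q6,q9,q11,q13} by δ(·,p) → {q1,q2,q3,q4,q6,q11,q13} and {q9}.
On input p, block {q1,q2,q3,q4,q6,q11,q13} splits into {q1,q3,q6,q13} and {q2,q4,q11}.
On input p, block {q1,q3,q6,q13} splits into {q1,q6,q13} and {q3}.
Split {q1,q6,q13} by δ(·,q) → {q6,q13} and {q1}.
On input p, block {q6,q13} splits into {q6} and {q13}.
Stable partition: {q6} | {q0,q5,q8,q10} | {q9} | {q2,q4,q11} | {q3} | {q1} | {q13} — 7 equivalence classes.

7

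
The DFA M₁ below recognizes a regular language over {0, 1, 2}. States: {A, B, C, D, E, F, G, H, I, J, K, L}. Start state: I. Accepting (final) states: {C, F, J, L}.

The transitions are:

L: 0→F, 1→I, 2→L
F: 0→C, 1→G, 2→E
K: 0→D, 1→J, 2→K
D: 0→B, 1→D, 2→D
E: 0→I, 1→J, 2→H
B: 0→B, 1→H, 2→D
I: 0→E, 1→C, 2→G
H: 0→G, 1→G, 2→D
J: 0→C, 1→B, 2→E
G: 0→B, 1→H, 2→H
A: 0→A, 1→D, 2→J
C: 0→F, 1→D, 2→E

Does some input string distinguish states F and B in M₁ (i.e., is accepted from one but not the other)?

Yes

States {A,K,L} cannot be reached from the start state, so discard them.
Start with accepting vs non-accepting: {C,F,J} | {B,D,E,G,H,I}.
Split {B,D,E,G,H,I} by δ(·,1) → {B,D,G,H} and {E,I}.
Stable partition: {C,F,J} | {B,D,G,H} | {E,I} — 3 equivalence classes.
F and B end up in different blocks, so they are distinguishable. For instance, the string 'ε' is accepted from only F.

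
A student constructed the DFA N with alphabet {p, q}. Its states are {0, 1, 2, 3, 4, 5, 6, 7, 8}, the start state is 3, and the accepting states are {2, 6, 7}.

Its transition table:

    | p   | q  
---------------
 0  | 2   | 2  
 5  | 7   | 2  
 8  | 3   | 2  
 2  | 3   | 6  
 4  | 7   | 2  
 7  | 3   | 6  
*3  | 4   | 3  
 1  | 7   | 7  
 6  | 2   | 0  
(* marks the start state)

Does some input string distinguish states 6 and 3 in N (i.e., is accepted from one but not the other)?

Yes

First remove the unreachable states {1,5,8}; 6 states remain.
P0 = {2,6,7} | {0,3,4}.
Split {2,6,7} by δ(·,p) → {2,7} and {6}.
On input p, block {0,3,4} splits into {0,4} and {3}.
No further refinement is possible. Final partition (4 blocks): {2,7} | {0,4} | {6} | {3}.
6 and 3 end up in different blocks, so they are distinguishable. For instance, the string 'ε' is accepted from only 6.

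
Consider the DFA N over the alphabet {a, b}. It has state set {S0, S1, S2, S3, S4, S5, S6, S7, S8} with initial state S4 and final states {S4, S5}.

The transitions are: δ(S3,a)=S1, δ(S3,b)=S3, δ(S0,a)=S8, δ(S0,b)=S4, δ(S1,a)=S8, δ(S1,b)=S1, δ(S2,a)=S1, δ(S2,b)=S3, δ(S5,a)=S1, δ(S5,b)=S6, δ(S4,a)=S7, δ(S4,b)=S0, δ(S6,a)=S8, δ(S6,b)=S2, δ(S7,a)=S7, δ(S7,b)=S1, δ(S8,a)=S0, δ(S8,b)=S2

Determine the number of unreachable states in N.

2

BFS from S4 reaches {S0, S1, S2, S3, S4, S7, S8}; the 2 state(s) S5, S6 are never visited.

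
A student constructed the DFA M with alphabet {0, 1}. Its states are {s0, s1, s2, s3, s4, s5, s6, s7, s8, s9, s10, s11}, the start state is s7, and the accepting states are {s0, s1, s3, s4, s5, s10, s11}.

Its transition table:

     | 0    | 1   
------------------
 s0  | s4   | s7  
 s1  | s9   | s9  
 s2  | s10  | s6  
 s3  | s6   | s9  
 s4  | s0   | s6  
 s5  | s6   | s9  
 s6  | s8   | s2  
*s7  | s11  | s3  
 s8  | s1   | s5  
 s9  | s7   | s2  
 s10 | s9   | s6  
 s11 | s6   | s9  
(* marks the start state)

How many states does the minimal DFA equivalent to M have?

First remove the unreachable states {s0,s4}; 10 states remain.
Start with accepting vs non-accepting: {s1,s3,s5,s10,s11} | {s2,s6,s7,s8,s9}.
On input 0, block {s2,s6,s7,s8,s9} splits into {s2,s7,s8} and {s6,s9}.
Split {s2,s7,s8} by δ(·,1) → {s7,s8} and {s2}.
Stable partition: {s1,s3,s5,s10,s11} | {s7,s8} | {s6,s9} | {s2} — 4 equivalence classes.

4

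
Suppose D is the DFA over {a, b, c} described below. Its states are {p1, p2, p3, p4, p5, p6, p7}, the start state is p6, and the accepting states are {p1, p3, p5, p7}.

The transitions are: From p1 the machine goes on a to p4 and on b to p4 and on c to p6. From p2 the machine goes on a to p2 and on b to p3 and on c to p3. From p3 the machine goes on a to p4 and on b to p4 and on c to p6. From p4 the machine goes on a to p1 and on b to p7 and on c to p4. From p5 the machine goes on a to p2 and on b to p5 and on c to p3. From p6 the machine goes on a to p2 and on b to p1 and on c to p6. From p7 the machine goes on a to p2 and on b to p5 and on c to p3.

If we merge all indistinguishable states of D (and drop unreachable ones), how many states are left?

5

P0 = {p1,p3,p5,p7} | {p2,p4,p6}.
On input b, block {p1,p3,p5,p7} splits into {p1,p3} and {p5,p7}.
Refine {p2,p4,p6} on symbol a: members go to different blocks, giving {p2,p6} and {p4}.
Refine {p2,p6} on symbol c: members go to different blocks, giving {p2} and {p6}.
Stable partition: {p1,p3} | {p2} | {p5,p7} | {p4} | {p6} — 5 equivalence classes.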